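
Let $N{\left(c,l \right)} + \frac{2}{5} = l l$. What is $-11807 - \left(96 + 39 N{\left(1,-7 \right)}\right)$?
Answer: $- \frac{68992}{5} \approx -13798.0$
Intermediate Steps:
$N{\left(c,l \right)} = - \frac{2}{5} + l^{2}$ ($N{\left(c,l \right)} = - \frac{2}{5} + l l = - \frac{2}{5} + l^{2}$)
$-11807 - \left(96 + 39 N{\left(1,-7 \right)}\right) = -11807 - \left(96 + 39 \left(- \frac{2}{5} + \left(-7\right)^{2}\right)\right) = -11807 - \left(96 + 39 \left(- \frac{2}{5} + 49\right)\right) = -11807 - \frac{9957}{5} = - \frac{68992}{5}$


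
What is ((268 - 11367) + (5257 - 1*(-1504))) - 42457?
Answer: -46795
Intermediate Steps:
((268 - 11367) + (5257 - 1*(-1504))) - 42457 = (-11099 + (5257 + 1504)) - 42457 = (-11099 + 6761) - 42457 = -4338 - 42457 = -46795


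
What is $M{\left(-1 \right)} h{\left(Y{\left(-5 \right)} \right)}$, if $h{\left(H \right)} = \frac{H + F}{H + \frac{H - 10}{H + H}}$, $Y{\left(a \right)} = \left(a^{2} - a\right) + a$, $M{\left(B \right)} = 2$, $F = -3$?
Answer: $\frac{40}{23} \approx 1.7391$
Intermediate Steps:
$Y{\left(a \right)} = a^{2}$
$h{\left(H \right)} = \frac{-3 + H}{H + \frac{-10 + H}{2 H}}$ ($h{\left(H \right)} = \frac{H - 3}{H + \frac{H - 10}{H + H}} = \frac{-3 + H}{H + \frac{-10 + H}{2 H}}$)
$M{\left(-1 \right)} h{\left(Y{\left(-5 \right)} \right)} = 2 \frac{2 \left(-5\right)^{2} \left(-3 + \left(-5\right)^{2}\right)}{-10 + \left(-5\right)^{2} + 2 \left(\left(-5\right)^{2}\right)^{2}} = 2 \cdot 2 \cdot 25 \frac{1}{-10 + 25 + 2 \cdot 25^{2}} \left(-3 + 25\right) = 2 \cdot 2 \cdot 25 \frac{1}{-10 + 25 + 2 \cdot 625} \cdot 22 = 2 \cdot 2 \cdot 25 \frac{1}{-10 + 25 + 1250} \cdot 22 = 2 \cdot 2 \cdot 25 \cdot \frac{1}{1265} \cdot 22 = 2 \cdot \frac{20}{23} = \frac{40}{23}$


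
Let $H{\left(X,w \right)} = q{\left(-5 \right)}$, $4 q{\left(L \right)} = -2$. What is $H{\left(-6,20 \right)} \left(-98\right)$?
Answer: $49$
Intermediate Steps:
$q{\left(L \right)} = - \frac{1}{2}$ ($q{\left(L \right)} = \frac{1}{4} \left(-2\right) = - \frac{1}{2}$)
$H{\left(X,w \right)} = - \frac{1}{2}$
$H{\left(-6,20 \right)} \left(-98\right) = \left(- \frac{1}{2}\right) \left(-98\right) = 49$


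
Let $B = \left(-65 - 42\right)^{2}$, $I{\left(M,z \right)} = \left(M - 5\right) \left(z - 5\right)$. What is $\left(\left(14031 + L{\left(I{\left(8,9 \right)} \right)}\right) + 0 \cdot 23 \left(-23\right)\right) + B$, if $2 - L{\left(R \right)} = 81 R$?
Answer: $24510$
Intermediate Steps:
$I{\left(M,z \right)} = \left(-5 + M\right) \left(-5 + z\right)$
$L{\left(R \right)} = 2 - 81 R$
$B = 11449$ ($B = \left(-107\right)^{2} = 11449$)
$\left(\left(14031 + L{\left(I{\left(8,9 \right)} \right)}\right) + 0 \cdot 23 \left(-23\right)\right) + B = \left(\left(14031 + \left(2 - 81 \left(25 - 40 - 45 + 8 \cdot 9\right)\right)\right) + 0 \cdot 23 \left(-23\right)\right) + 11449 = \left(\left(14031 + \left(2 - 81 \left(25 - 40 - 45 + 72\right)\right)\right) + 0 \left(-23\right)\right) + 11449 = \left(\left(14031 + \left(2 - 972\right)\right) + 0\right) + 11449 = \left(\left(14031 - 970\right) + 0\right) + 11449 = \left(13061 + 0\right) + 11449 = 13061 + 11449 = 24510$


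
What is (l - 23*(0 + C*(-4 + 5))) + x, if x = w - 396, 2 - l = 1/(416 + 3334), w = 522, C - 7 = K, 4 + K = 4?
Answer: -123751/3750 ≈ -33.000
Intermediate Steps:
K = 0 (K = -4 + 4 = 0)
C = 7 (C = 7 + 0 = 7)
l = 7499/3750 (l = 2 - 1/(416 + 3334) = 2 - 1/3750 = 7499/3750 ≈ 1.9997)
x = 126 (x = 522 - 396 = 126)
(l - 23*(0 + C*(-4 + 5))) + x = (7499/3750 - 23*(0 + 7*(-4 + 5))) + 126 = (7499/3750 - 23*(0 + 7*1)) + 126 = (7499/3750 - 23*(0 + 7)) + 126 = (7499/3750 - 23*7) + 126 = (7499/3750 - 161) + 126 = -596251/3750 + 126 = -123751/3750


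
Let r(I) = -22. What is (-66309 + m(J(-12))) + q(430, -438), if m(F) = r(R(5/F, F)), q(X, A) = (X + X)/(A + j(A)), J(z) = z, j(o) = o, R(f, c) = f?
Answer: -14526704/219 ≈ -66332.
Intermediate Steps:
q(X, A) = X/A (q(X, A) = (X + X)/(A + A) = (2*X)/((2*A)) = (2*X)*(1/(2*A)) = X/A)
m(F) = -22
(-66309 + m(J(-12))) + q(430, -438) = (-66309 - 22) + 430/(-438) = -66331 + 430*(-1/438) = -66331 - 215/219 = -14526704/219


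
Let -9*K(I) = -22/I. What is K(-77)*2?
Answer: -4/63 ≈ -0.063492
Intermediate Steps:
K(I) = 22/(9*I) (K(I) = -(-22)/(9*I) = 22/(9*I))
K(-77)*2 = ((22/9)/(-77))*2 = ((22/9)*(-1/77))*2 = -2/63*2 = -4/63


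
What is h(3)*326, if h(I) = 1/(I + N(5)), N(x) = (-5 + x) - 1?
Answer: 163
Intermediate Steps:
N(x) = -6 + x
h(I) = 1/(-1 + I) (h(I) = 1/(I + (-6 + 5)) = 1/(I - 1) = 1/(-1 + I))
h(3)*326 = 326/(-1 + 3) = 326/2 = (½)*326 = 163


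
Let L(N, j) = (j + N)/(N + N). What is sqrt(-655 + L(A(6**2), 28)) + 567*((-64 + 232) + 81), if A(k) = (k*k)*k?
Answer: 141183 + I*sqrt(30536338)/216 ≈ 1.4118e+5 + 25.583*I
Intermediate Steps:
A(k) = k**3 (A(k) = k**2*k = k**3)
L(N, j) = (N + j)/(2*N) (L(N, j) = (N + j)/((2*N)) = (N + j)*(1/(2*N)) = (N + j)/(2*N))
sqrt(-655 + L(A(6**2), 28)) + 567*((-64 + 232) + 81) = sqrt(-655 + ((6**2)**3 + 28)/(2*((6**2)**3))) + 567*((-64 + 232) + 81) = sqrt(-655 + (36**3 + 28)/(2*(36**3))) + 567*(168 + 81) = sqrt(-655 + (1/2)*(46656 + 28)/46656) + 567*249 = sqrt(-655 + (1/2)*(1/46656)*46684) + 141183 = sqrt(-655 + 11671/23328) + 141183 = sqrt(-15268169/23328) + 141183 = I*sqrt(30536338)/216 + 141183 = 141183 + I*sqrt(30536338)/216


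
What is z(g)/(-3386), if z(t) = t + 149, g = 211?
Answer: -180/1693 ≈ -0.10632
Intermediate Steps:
z(t) = 149 + t
z(g)/(-3386) = (149 + 211)/(-3386) = 360*(-1/3386) = -180/1693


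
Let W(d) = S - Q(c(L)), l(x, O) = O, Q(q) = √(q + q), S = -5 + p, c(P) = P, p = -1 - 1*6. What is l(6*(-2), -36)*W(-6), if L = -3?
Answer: 432 + 36*I*√6 ≈ 432.0 + 88.182*I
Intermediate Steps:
p = -7 (p = -1 - 6 = -7)
S = -12 (S = -5 - 7 = -12)
Q(q) = √2*√q (Q(q) = √(2*q) = √2*√q)
W(d) = -12 - I*√6 (W(d) = -12 - √2*√(-3) = -12 - √2*I*√3 = -12 - I*√6)
l(6*(-2), -36)*W(-6) = -36*(-12 - I*√6) = 432 + 36*I*√6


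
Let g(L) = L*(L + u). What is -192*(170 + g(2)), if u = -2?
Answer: -32640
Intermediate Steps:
g(L) = L*(-2 + L) (g(L) = L*(L - 2) = L*(-2 + L))
-192*(170 + g(2)) = -192*(170 + 2*(-2 + 2)) = -192*(170 + 2*0) = -192*(170 + 0) = -192*170 = -32640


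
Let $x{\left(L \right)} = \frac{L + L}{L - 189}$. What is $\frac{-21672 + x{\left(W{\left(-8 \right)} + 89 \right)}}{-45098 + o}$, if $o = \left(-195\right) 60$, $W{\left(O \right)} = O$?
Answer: $\frac{43347}{113596} \approx 0.38159$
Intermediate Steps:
$o = -11700$
$x{\left(L \right)} = \frac{2 L}{-189 + L}$
$\frac{-21672 + x{\left(W{\left(-8 \right)} + 89 \right)}}{-45098 + o} = \frac{-21672 + \frac{2 \left(-8 + 89\right)}{-189 + \left(-8 + 89\right)}}{-45098 - 11700} = \frac{-21672 + 2 \cdot 81 \frac{1}{-189 + 81}}{-56798} = \left(-21672 + 2 \cdot 81 \frac{1}{-108}\right) \left(- \frac{1}{56798}\right) = \left(-21672 + 2 \cdot 81 \left(- \frac{1}{108}\right)\right) \left(- \frac{1}{56798}\right) = \left(-21672 - \frac{3}{2}\right) \left(- \frac{1}{56798}\right) = \left(- \frac{43347}{2}\right) \left(- \frac{1}{56798}\right) = \frac{43347}{113596}$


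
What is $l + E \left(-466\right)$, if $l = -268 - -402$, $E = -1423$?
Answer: $663252$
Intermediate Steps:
$l = 134$ ($l = -268 + 402 = 134$)
$l + E \left(-466\right) = 134 - -663118 = 134 + 663118 = 663252$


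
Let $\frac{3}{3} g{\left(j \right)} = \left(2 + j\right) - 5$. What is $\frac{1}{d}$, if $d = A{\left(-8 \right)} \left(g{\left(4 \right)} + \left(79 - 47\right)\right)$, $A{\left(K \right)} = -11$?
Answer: $- \frac{1}{363} \approx -0.0027548$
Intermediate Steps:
$g{\left(j \right)} = -3 + j$ ($g{\left(j \right)} = \left(2 + j\right) - 5 = -3 + j$)
$d = -363$ ($d = - 11 \left(\left(-3 + 4\right) + \left(79 - 47\right)\right) = - 11 \left(1 + \left(79 - 47\right)\right) = - 11 \left(1 + 32\right) = \left(-11\right) 33 = -363$)
$\frac{1}{d} = \frac{1}{-363} = - \frac{1}{363}$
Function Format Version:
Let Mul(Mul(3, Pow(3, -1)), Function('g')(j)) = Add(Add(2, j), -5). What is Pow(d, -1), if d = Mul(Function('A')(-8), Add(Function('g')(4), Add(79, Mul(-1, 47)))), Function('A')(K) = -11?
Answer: Rational(-1, 363) ≈ -0.0027548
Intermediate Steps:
Function('g')(j) = Add(-3, j) (Function('g')(j) = Add(Add(2, j), -5) = Add(-3, j))
d = -363 (d = Mul(-11, Add(Add(-3, 4), Add(79, Mul(-1, 47)))) = Mul(-11, Add(1, Add(79, -47))) = Mul(-11, Add(1, 32)) = Mul(-11, 33) = -363)
Pow(d, -1) = Pow(-363, -1) = Rational(-1, 363)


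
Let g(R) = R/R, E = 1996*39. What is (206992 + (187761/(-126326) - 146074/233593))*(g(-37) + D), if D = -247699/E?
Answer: -345826906883095193815/765696141063464 ≈ -4.5165e+5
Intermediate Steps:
E = 77844
g(R) = 1
D = -247699/77844 ≈ -3.1820
(206992 + (187761/(-126326) - 146074/233593))*(g(-37) + D) = (206992 + (187761/(-126326) - 146074/233593))*(1 - 247699/77844) = (206992 + (187761*(-1/126326) - 146074*1/233593))*(-169855/77844) = (206992 + (-187761/126326 - 146074/233593))*(-169855/77844) = (206992 - 62312599397/29508869318)*(-169855/77844) = (6108037565272059/29508869318)*(-169855/77844) = -345826906883095193815/765696141063464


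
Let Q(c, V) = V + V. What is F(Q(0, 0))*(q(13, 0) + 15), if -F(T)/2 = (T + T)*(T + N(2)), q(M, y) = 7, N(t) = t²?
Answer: 0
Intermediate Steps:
Q(c, V) = 2*V
F(T) = -4*T*(4 + T) (F(T) = -2*(T + T)*(T + 2²) = -2*2*T*(T + 4) = -2*2*T*(4 + T) = -4*T*(4 + T))
F(Q(0, 0))*(q(13, 0) + 15) = (-4*2*0*(4 + 2*0))*(7 + 15) = -4*0*(4 + 0)*22 = -4*0*4*22 = 0*22 = 0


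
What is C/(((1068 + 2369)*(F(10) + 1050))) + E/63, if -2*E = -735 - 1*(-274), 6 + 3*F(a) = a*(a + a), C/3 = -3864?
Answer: 23634118/6464997 ≈ 3.6557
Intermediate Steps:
C = -11592 (C = 3*(-3864) = -11592)
F(a) = -2 + 2*a²/3 (F(a) = -2 + (a*(a + a))/3 = -2 + (a*(2*a))/3 = -2 + (2*a²)/3 = -2 + 2*a²/3)
E = 461/2 (E = -(-735 - 1*(-274))/2 = -(-735 + 274)/2 = -½*(-461) = 461/2 ≈ 230.50)
C/(((1068 + 2369)*(F(10) + 1050))) + E/63 = -11592*1/((1068 + 2369)*((-2 + (⅔)*10²) + 1050)) + (461/2)/63 = -11592*1/(3437*((-2 + (⅔)*100) + 1050)) + (461/2)*(1/63) = -11592*1/(3437*((-2 + 200/3) + 1050)) + 461/126 = -11592*1/(3437*(194/3 + 1050)) + 461/126 = -11592/(3437*(3344/3)) + 461/126 = -11592/11493328/3 + 461/126 = -11592*3/11493328 + 461/126 = -621/205238 + 461/126 = 23634118/6464997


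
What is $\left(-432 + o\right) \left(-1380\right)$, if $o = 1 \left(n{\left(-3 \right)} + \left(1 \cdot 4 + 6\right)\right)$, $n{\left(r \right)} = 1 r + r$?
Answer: $590640$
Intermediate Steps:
$n{\left(r \right)} = 2 r$ ($n{\left(r \right)} = r + r = 2 r$)
$o = 4$ ($o = 1 \left(2 \left(-3\right) + \left(1 \cdot 4 + 6\right)\right) = 1 \left(-6 + \left(4 + 6\right)\right) = 1 \left(-6 + 10\right) = 1 \cdot 4 = 4$)
$\left(-432 + o\right) \left(-1380\right) = \left(-432 + 4\right) \left(-1380\right) = \left(-428\right) \left(-1380\right) = 590640$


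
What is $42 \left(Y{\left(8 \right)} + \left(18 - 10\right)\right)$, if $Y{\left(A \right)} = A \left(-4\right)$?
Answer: $-1008$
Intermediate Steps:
$Y{\left(A \right)} = - 4 A$
$42 \left(Y{\left(8 \right)} + \left(18 - 10\right)\right) = 42 \left(\left(-4\right) 8 + \left(18 - 10\right)\right) = 42 \left(-32 + 8\right) = 42 \left(-24\right) = -1008$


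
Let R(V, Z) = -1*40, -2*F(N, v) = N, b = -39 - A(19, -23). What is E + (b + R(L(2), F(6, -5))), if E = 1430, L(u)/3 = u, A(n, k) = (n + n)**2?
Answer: -93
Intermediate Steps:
A(n, k) = 4*n**2 (A(n, k) = (2*n)**2 = 4*n**2)
L(u) = 3*u
b = -1483 (b = -39 - 4*19**2 = -39 - 4*361 = -39 - 1*1444 = -39 - 1444 = -1483)
F(N, v) = -N/2
R(V, Z) = -40
E + (b + R(L(2), F(6, -5))) = 1430 + (-1483 - 40) = 1430 - 1523 = -93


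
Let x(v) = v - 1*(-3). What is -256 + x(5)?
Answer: -248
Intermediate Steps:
x(v) = 3 + v (x(v) = v + 3 = 3 + v)
-256 + x(5) = -256 + (3 + 5) = -256 + 8 = -248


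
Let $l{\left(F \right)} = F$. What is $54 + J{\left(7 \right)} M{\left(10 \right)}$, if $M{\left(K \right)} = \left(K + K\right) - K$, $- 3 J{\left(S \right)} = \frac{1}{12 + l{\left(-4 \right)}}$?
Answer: $\frac{643}{12} \approx 53.583$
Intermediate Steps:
$J{\left(S \right)} = - \frac{1}{24}$ ($J{\left(S \right)} = - \frac{1}{3 \left(12 - 4\right)} = - \frac{1}{3 \cdot 8} = \left(- \frac{1}{3}\right) \frac{1}{8} = - \frac{1}{24}$)
$M{\left(K \right)} = K$ ($M{\left(K \right)} = 2 K - K = K$)
$54 + J{\left(7 \right)} M{\left(10 \right)} = 54 - \frac{5}{12} = \frac{643}{12}$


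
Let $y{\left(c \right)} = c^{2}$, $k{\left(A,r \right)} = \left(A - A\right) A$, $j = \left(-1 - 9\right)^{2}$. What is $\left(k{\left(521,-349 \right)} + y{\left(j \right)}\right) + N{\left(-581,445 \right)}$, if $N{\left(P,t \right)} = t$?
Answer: $10445$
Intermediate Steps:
$j = 100$ ($j = \left(-10\right)^{2} = 100$)
$k{\left(A,r \right)} = 0$ ($k{\left(A,r \right)} = 0 A = 0$)
$\left(k{\left(521,-349 \right)} + y{\left(j \right)}\right) + N{\left(-581,445 \right)} = \left(0 + 100^{2}\right) + 445 = \left(0 + 10000\right) + 445 = 10000 + 445 = 10445$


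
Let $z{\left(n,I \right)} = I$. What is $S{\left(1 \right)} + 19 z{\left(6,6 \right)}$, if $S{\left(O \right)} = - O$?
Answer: $113$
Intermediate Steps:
$S{\left(1 \right)} + 19 z{\left(6,6 \right)} = \left(-1\right) 1 + 19 \cdot 6 = -1 + 114 = 113$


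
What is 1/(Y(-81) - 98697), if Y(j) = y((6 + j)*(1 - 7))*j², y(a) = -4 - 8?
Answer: -1/177429 ≈ -5.6361e-6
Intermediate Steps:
y(a) = -12
Y(j) = -12*j²
1/(Y(-81) - 98697) = 1/(-12*(-81)² - 98697) = 1/(-12*6561 - 98697) = 1/(-78732 - 98697) = 1/(-177429) = -1/177429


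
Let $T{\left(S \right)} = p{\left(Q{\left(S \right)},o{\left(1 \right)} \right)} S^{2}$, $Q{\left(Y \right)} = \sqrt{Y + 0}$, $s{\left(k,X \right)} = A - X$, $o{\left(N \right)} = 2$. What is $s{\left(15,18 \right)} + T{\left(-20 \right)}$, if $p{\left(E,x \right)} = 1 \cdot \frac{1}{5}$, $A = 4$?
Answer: $66$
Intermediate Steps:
$s{\left(k,X \right)} = 4 - X$
$Q{\left(Y \right)} = \sqrt{Y}$
$p{\left(E,x \right)} = \frac{1}{5}$ ($p{\left(E,x \right)} = 1 \cdot \frac{1}{5} = \frac{1}{5}$)
$T{\left(S \right)} = \frac{S^{2}}{5}$
$s{\left(15,18 \right)} + T{\left(-20 \right)} = \left(4 - 18\right) + \frac{\left(-20\right)^{2}}{5} = \left(4 - 18\right) + \frac{1}{5} \cdot 400 = -14 + 80 = 66$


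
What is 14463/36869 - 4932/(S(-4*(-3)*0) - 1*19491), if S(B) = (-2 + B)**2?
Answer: 463678389/718466203 ≈ 0.64537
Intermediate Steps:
14463/36869 - 4932/(S(-4*(-3)*0) - 1*19491) = 14463/36869 - 4932/((-2 - 4*(-3)*0)**2 - 1*19491) = 14463*(1/36869) - 4932/((-2 + 12*0)**2 - 19491) = 14463/36869 - 4932/((-2 + 0)**2 - 19491) = 14463/36869 - 4932/((-2)**2 - 19491) = 14463/36869 - 4932/(4 - 19491) = 14463/36869 - 4932/(-19487) = 14463/36869 - 4932*(-1/19487) = 14463/36869 + 4932/19487 = 463678389/718466203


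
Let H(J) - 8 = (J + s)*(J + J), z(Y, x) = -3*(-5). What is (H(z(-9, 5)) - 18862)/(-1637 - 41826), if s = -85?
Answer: 20954/43463 ≈ 0.48211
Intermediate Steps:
z(Y, x) = 15
H(J) = 8 + 2*J*(-85 + J) (H(J) = 8 + (J - 85)*(J + J) = 8 + (-85 + J)*(2*J) = 8 + 2*J*(-85 + J))
(H(z(-9, 5)) - 18862)/(-1637 - 41826) = ((8 - 170*15 + 2*15²) - 18862)/(-1637 - 41826) = ((8 - 2550 + 2*225) - 18862)/(-43463) = ((8 - 2550 + 450) - 18862)*(-1/43463) = (-2092 - 18862)*(-1/43463) = -20954*(-1/43463) = 20954/43463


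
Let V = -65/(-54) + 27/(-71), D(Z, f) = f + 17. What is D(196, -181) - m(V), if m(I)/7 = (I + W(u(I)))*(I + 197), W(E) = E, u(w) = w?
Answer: -17966460637/7349778 ≈ -2444.5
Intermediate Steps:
D(Z, f) = 17 + f
V = 3157/3834 (V = -65*(-1/54) + 27*(-1/71) = 65/54 - 27/71 = 3157/3834 ≈ 0.82342)
m(I) = 14*I*(197 + I) (m(I) = 7*((I + I)*(I + 197)) = 7*((2*I)*(197 + I)) = 7*(2*I*(197 + I)) = 14*I*(197 + I))
D(196, -181) - m(V) = (17 - 181) - 14*3157*(197 + 3157/3834)/3834 = -164 - 14*3157*758455/(3834*3834) = -164 - 1*16761097045/7349778 = -164 - 16761097045/7349778 = -17966460637/7349778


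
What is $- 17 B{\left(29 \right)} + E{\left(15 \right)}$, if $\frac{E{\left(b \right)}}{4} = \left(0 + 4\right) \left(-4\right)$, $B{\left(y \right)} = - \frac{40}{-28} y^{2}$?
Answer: $- \frac{143418}{7} \approx -20488.0$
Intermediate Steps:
$B{\left(y \right)} = \frac{10 y^{2}}{7}$ ($B{\left(y \right)} = \left(-40\right) \left(- \frac{1}{28}\right) y^{2} = \frac{10 y^{2}}{7}$)
$E{\left(b \right)} = -64$ ($E{\left(b \right)} = 4 \left(0 + 4\right) \left(-4\right) = 4 \cdot 4 \left(-4\right) = 4 \left(-16\right) = -64$)
$- 17 B{\left(29 \right)} + E{\left(15 \right)} = - 17 \frac{10 \cdot 29^{2}}{7} - 64 = - 17 \cdot \frac{10}{7} \cdot 841 - 64 = \left(-17\right) \frac{8410}{7} - 64 = - \frac{142970}{7} - 64 = - \frac{143418}{7}$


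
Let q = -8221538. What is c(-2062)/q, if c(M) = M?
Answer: 1031/4110769 ≈ 0.00025080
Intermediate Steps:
c(-2062)/q = -2062/(-8221538) = -2062*(-1/8221538) = 1031/4110769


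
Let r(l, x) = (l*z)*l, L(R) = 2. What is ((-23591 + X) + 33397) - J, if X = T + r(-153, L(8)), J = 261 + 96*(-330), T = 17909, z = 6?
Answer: 199588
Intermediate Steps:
J = -31419 (J = 261 - 31680 = -31419)
r(l, x) = 6*l² (r(l, x) = (l*6)*l = (6*l)*l = 6*l²)
X = 158363 (X = 17909 + 6*(-153)² = 17909 + 6*23409 = 17909 + 140454 = 158363)
((-23591 + X) + 33397) - J = ((-23591 + 158363) + 33397) - 1*(-31419) = (134772 + 33397) + 31419 = 168169 + 31419 = 199588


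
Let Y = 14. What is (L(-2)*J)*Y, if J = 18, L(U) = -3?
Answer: -756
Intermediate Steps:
(L(-2)*J)*Y = -3*18*14 = -54*14 = -756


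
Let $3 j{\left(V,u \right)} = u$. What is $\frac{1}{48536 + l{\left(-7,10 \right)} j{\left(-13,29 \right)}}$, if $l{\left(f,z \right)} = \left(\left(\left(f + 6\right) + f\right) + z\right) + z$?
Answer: $\frac{1}{48652} \approx 2.0554 \cdot 10^{-5}$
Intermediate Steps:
$j{\left(V,u \right)} = \frac{u}{3}$
$l{\left(f,z \right)} = 6 + 2 f + 2 z$ ($l{\left(f,z \right)} = \left(\left(\left(6 + f\right) + f\right) + z\right) + z = \left(\left(6 + 2 f\right) + z\right) + z = \left(6 + z + 2 f\right) + z = 6 + 2 f + 2 z$)
$\frac{1}{48536 + l{\left(-7,10 \right)} j{\left(-13,29 \right)}} = \frac{1}{48536 + \left(6 + 2 \left(-7\right) + 2 \cdot 10\right) \frac{1}{3} \cdot 29} = \frac{1}{48536 + \left(6 - 14 + 20\right) \frac{29}{3}} = \frac{1}{48536 + 12 \cdot \frac{29}{3}} = \frac{1}{48536 + 116} = \frac{1}{48652}$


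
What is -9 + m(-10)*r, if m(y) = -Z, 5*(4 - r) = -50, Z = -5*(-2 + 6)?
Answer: 271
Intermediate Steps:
Z = -20 (Z = -5*4 = -20)
r = 14 (r = 4 - ⅕*(-50) = 4 + 10 = 14)
m(y) = 20 (m(y) = -1*(-20) = 20)
-9 + m(-10)*r = -9 + 20*14 = -9 + 280 = 271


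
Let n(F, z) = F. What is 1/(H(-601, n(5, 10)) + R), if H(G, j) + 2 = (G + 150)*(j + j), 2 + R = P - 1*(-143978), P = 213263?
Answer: 1/352727 ≈ 2.8351e-6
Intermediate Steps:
R = 357239 (R = -2 + (213263 - 1*(-143978)) = -2 + (213263 + 143978) = -2 + 357241 = 357239)
H(G, j) = -2 + 2*j*(150 + G) (H(G, j) = -2 + (G + 150)*(j + j) = -2 + (150 + G)*(2*j) = -2 + 2*j*(150 + G))
1/(H(-601, n(5, 10)) + R) = 1/((-2 + 300*5 + 2*(-601)*5) + 357239) = 1/((-2 + 1500 - 6010) + 357239) = 1/(-4512 + 357239) = 1/352727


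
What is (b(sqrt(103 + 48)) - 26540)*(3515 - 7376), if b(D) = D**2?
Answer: 101887929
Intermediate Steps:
(b(sqrt(103 + 48)) - 26540)*(3515 - 7376) = ((sqrt(103 + 48))**2 - 26540)*(3515 - 7376) = ((sqrt(151))**2 - 26540)*(-3861) = (151 - 26540)*(-3861) = -26389*(-3861) = 101887929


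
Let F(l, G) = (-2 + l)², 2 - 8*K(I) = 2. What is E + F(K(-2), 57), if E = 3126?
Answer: 3130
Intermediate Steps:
K(I) = 0 (K(I) = ¼ - ⅛*2 = ¼ - ¼ = 0)
E + F(K(-2), 57) = 3126 + (-2 + 0)² = 3126 + (-2)² = 3126 + 4 = 3130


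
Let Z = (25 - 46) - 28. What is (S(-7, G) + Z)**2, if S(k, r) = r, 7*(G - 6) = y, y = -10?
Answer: 96721/49 ≈ 1973.9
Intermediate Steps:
Z = -49 (Z = -21 - 28 = -49)
G = 32/7 (G = 6 + (1/7)*(-10) = 6 - 10/7 = 32/7 ≈ 4.5714)
(S(-7, G) + Z)**2 = (32/7 - 49)**2 = (-311/7)**2 = 96721/49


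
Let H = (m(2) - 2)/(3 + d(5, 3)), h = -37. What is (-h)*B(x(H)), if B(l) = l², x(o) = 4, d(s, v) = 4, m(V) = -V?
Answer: 592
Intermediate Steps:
H = -4/7 (H = (-1*2 - 2)/(3 + 4) = (-2 - 2)/7 = -4*⅐ = -4/7 ≈ -0.57143)
(-h)*B(x(H)) = -1*(-37)*4² = 37*16 = 592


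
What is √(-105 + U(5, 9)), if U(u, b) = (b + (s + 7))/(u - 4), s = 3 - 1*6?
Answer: 2*I*√23 ≈ 9.5917*I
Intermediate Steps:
s = -3 (s = 3 - 6 = -3)
U(u, b) = (4 + b)/(-4 + u) (U(u, b) = (b + (-3 + 7))/(u - 4) = (b + 4)/(-4 + u) = (4 + b)/(-4 + u))
√(-105 + U(5, 9)) = √(-105 + (4 + 9)/(-4 + 5)) = √(-105 + 13/1) = √(-105 + 1*13) = √(-105 + 13) = √(-92) = 2*I*√23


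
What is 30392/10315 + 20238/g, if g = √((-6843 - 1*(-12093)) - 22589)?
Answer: 30392/10315 - 20238*I*√17339/17339 ≈ 2.9464 - 153.69*I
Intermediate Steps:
g = I*√17339 (g = √((-6843 + 12093) - 22589) = √(5250 - 22589) = √(-17339) = I*√17339 ≈ 131.68*I)
30392/10315 + 20238/g = 30392/10315 + 20238/((I*√17339)) = 30392*(1/10315) + 20238*(-I*√17339/17339) = 30392/10315 - 20238*I*√17339/17339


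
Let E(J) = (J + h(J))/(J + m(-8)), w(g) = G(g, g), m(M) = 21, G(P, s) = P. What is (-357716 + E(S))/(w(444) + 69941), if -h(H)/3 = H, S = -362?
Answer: -24396376/4800257 ≈ -5.0823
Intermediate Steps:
h(H) = -3*H
w(g) = g
E(J) = -2*J/(21 + J) (E(J) = (J - 3*J)/(J + 21) = (-2*J)/(21 + J) = -2*J/(21 + J))
(-357716 + E(S))/(w(444) + 69941) = (-357716 - 2*(-362)/(21 - 362))/(444 + 69941) = (-357716 - 2*(-362)/(-341))/70385 = (-357716 - 2*(-362)*(-1/341))*(1/70385) = (-357716 - 724/341)*(1/70385) = -121981880/341*1/70385 = -24396376/4800257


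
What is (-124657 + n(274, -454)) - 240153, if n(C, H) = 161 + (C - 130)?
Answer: -364505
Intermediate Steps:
n(C, H) = 31 + C (n(C, H) = 161 + (-130 + C) = 31 + C)
(-124657 + n(274, -454)) - 240153 = (-124657 + (31 + 274)) - 240153 = (-124657 + 305) - 240153 = -124352 - 240153 = -364505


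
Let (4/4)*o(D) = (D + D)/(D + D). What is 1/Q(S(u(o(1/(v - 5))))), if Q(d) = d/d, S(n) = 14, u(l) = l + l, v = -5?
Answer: 1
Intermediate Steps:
o(D) = 1 (o(D) = (D + D)/(D + D) = (2*D)/((2*D)) = (2*D)*(1/(2*D)) = 1)
u(l) = 2*l
Q(d) = 1
1/Q(S(u(o(1/(v - 5))))) = 1/1 = 1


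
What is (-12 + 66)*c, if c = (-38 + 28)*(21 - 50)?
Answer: 15660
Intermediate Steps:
c = 290 (c = -10*(-29) = 290)
(-12 + 66)*c = (-12 + 66)*290 = 54*290 = 15660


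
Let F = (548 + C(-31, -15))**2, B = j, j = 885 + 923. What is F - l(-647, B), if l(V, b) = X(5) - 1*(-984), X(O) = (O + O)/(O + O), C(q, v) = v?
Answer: 283104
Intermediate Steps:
j = 1808
X(O) = 1 (X(O) = (2*O)/((2*O)) = (2*O)*(1/(2*O)) = 1)
B = 1808
l(V, b) = 985 (l(V, b) = 1 - 1*(-984) = 1 + 984 = 985)
F = 284089 (F = (548 - 15)**2 = 533**2 = 284089)
F - l(-647, B) = 284089 - 1*985 = 284089 - 985 = 283104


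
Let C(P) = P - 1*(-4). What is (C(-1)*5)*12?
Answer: 180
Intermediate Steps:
C(P) = 4 + P (C(P) = P + 4 = 4 + P)
(C(-1)*5)*12 = ((4 - 1)*5)*12 = (3*5)*12 = 15*12 = 180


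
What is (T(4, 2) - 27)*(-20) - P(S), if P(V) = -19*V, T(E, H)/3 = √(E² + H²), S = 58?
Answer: 1642 - 120*√5 ≈ 1373.7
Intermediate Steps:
T(E, H) = 3*√(E² + H²)
(T(4, 2) - 27)*(-20) - P(S) = (3*√(4² + 2²) - 27)*(-20) - (-19)*58 = (3*√(16 + 4) - 27)*(-20) - 1*(-1102) = (3*√20 - 27)*(-20) + 1102 = (3*(2*√5) - 27)*(-20) + 1102 = (6*√5 - 27)*(-20) + 1102 = (-27 + 6*√5)*(-20) + 1102 = (540 - 120*√5) + 1102 = 1642 - 120*√5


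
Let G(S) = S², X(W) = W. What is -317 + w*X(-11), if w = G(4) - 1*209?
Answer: 1806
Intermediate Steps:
w = -193 (w = 4² - 1*209 = 16 - 209 = -193)
-317 + w*X(-11) = -317 - 193*(-11) = -317 + 2123 = 1806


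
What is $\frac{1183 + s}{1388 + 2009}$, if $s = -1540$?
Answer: $- \frac{357}{3397} \approx -0.10509$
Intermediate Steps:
$\frac{1183 + s}{1388 + 2009} = \frac{1183 - 1540}{1388 + 2009} = - \frac{357}{3397}$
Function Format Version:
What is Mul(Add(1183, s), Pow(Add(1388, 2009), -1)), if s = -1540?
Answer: Rational(-357, 3397) ≈ -0.10509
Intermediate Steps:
Mul(Add(1183, s), Pow(Add(1388, 2009), -1)) = Mul(Add(1183, -1540), Pow(Add(1388, 2009), -1)) = Mul(-357, Pow(3397, -1)) = Mul(-357, Rational(1, 3397)) = Rational(-357, 3397)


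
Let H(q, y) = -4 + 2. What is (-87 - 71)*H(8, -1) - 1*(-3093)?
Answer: 3409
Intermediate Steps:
H(q, y) = -2
(-87 - 71)*H(8, -1) - 1*(-3093) = (-87 - 71)*(-2) - 1*(-3093) = -158*(-2) + 3093 = 316 + 3093 = 3409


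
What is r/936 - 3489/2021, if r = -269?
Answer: -3809353/1891656 ≈ -2.0138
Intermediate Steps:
r/936 - 3489/2021 = -269/936 - 3489/2021 = -3809353/1891656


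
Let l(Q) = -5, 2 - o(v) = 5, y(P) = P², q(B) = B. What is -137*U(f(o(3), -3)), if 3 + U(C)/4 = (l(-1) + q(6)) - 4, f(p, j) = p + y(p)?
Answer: 3288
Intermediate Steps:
o(v) = -3 (o(v) = 2 - 1*5 = 2 - 5 = -3)
f(p, j) = p + p²
U(C) = -24 (U(C) = -12 + 4*((-5 + 6) - 4) = -12 + 4*(1 - 4) = -12 + 4*(-3) = -12 - 12 = -24)
-137*U(f(o(3), -3)) = -137*(-24) = 3288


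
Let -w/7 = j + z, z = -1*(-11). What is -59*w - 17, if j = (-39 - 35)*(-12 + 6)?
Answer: 187898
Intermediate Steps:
z = 11
j = 444 (j = -74*(-6) = 444)
w = -3185 (w = -7*(444 + 11) = -7*455 = -3185)
-59*w - 17 = -59*(-3185) - 17 = 187915 - 17 = 187898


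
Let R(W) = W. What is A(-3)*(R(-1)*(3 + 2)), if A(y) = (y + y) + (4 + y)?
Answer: 25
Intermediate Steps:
A(y) = 4 + 3*y (A(y) = 2*y + (4 + y) = 4 + 3*y)
A(-3)*(R(-1)*(3 + 2)) = (4 + 3*(-3))*(-(3 + 2)) = (4 - 9)*(-1*5) = -5*(-5) = 25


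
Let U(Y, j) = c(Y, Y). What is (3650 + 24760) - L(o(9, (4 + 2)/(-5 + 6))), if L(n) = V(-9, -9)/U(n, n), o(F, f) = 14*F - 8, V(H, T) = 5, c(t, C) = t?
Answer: 3352375/118 ≈ 28410.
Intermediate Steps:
U(Y, j) = Y
o(F, f) = -8 + 14*F
L(n) = 5/n
(3650 + 24760) - L(o(9, (4 + 2)/(-5 + 6))) = (3650 + 24760) - 5/(-8 + 14*9) = 28410 - 5/(-8 + 126) = 28410 - 5/118 = 3352375/118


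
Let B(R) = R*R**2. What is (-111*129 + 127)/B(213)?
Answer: -14192/9663597 ≈ -0.0014686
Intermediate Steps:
B(R) = R**3
(-111*129 + 127)/B(213) = (-111*129 + 127)/(213**3) = (-14319 + 127)/9663597 = -14192*1/9663597 = -14192/9663597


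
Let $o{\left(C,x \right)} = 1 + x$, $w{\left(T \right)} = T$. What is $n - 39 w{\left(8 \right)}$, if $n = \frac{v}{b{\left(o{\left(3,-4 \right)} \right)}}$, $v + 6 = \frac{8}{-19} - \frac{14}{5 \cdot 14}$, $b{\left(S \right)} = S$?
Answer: $- \frac{88291}{285} \approx -309.79$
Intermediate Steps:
$v = - \frac{629}{95}$ ($v = -6 + \left(\frac{8}{-19} - \frac{14}{5 \cdot 14}\right) = -6 - \left(\frac{8}{19} + \frac{14}{70}\right) = -6 - \frac{59}{95} = - \frac{629}{95} \approx -6.6211$)
$n = \frac{629}{285}$ ($n = - \frac{629}{95 \left(1 - 4\right)} = - \frac{629}{95 \left(-3\right)} = \left(- \frac{629}{95}\right) \left(- \frac{1}{3}\right) = \frac{629}{285} \approx 2.207$)
$n - 39 w{\left(8 \right)} = \frac{629}{285} - 312 = - \frac{88291}{285}$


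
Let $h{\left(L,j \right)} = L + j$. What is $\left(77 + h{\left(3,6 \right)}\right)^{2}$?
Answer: $7396$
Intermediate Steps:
$\left(77 + h{\left(3,6 \right)}\right)^{2} = \left(77 + \left(3 + 6\right)\right)^{2} = \left(77 + 9\right)^{2} = 86^{2} = 7396$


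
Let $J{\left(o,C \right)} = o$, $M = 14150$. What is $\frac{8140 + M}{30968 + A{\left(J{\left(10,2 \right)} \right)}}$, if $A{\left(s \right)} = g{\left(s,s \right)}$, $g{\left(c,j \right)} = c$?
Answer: $\frac{3715}{5163} \approx 0.71954$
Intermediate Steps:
$A{\left(s \right)} = s$
$\frac{8140 + M}{30968 + A{\left(J{\left(10,2 \right)} \right)}} = \frac{8140 + 14150}{30968 + 10} = \frac{22290}{30978} = 22290 \cdot \frac{1}{30978} = \frac{3715}{5163}$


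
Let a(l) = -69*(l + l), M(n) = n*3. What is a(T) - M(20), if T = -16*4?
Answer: 8772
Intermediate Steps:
M(n) = 3*n
T = -64
a(l) = -138*l
a(T) - M(20) = -138*(-64) - 3*20 = 8832 - 1*60 = 8832 - 60 = 8772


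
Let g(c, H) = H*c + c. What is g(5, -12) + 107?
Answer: 52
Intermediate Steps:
g(c, H) = c + H*c
g(5, -12) + 107 = 5*(1 - 12) + 107 = 5*(-11) + 107 = -55 + 107 = 52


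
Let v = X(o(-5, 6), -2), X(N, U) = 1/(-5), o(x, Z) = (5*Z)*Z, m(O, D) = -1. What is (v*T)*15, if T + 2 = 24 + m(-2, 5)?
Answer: -63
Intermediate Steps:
o(x, Z) = 5*Z²
X(N, U) = -⅕ (X(N, U) = 1*(-⅕) = -⅕)
T = 21 (T = -2 + (24 - 1) = -2 + 23 = 21)
v = -⅕ ≈ -0.20000
(v*T)*15 = -⅕*21*15 = -21/5*15 = -63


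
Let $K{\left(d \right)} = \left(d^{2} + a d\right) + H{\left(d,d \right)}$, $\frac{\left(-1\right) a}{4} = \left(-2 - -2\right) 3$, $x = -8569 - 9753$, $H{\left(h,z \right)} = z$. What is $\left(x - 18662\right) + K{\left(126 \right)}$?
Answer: $-20982$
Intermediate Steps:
$x = -18322$
$a = 0$ ($a = - 4 \left(-2 - -2\right) 3 = - 4 \left(-2 + 2\right) 3 = - 4 \cdot 0 \cdot 3 = \left(-4\right) 0 = 0$)
$K{\left(d \right)} = d + d^{2}$ ($K{\left(d \right)} = \left(d^{2} + 0 d\right) + d = \left(d^{2} + 0\right) + d = d^{2} + d = d + d^{2}$)
$\left(x - 18662\right) + K{\left(126 \right)} = \left(-18322 - 18662\right) + 126 \left(1 + 126\right) = -36984 + 126 \cdot 127 = -36984 + 16002 = -20982$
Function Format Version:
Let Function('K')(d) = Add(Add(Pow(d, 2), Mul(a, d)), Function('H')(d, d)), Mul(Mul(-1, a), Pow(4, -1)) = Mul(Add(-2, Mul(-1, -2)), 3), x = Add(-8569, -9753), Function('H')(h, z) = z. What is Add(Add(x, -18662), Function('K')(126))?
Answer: -20982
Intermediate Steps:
x = -18322
a = 0 (a = Mul(-4, Mul(Add(-2, Mul(-1, -2)), 3)) = Mul(-4, Mul(Add(-2, 2), 3)) = Mul(-4, Mul(0, 3)) = Mul(-4, 0) = 0)
Function('K')(d) = Add(d, Pow(d, 2)) (Function('K')(d) = Add(Add(Pow(d, 2), Mul(0, d)), d) = Add(Add(Pow(d, 2), 0), d) = Add(Pow(d, 2), d) = Add(d, Pow(d, 2)))
Add(Add(x, -18662), Function('K')(126)) = Add(Add(-18322, -18662), Mul(126, Add(1, 126))) = Add(-36984, Mul(126, 127)) = Add(-36984, 16002) = -20982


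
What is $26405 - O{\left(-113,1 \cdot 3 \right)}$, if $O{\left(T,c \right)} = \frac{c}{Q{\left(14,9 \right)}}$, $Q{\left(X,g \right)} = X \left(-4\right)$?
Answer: $\frac{1478683}{56} \approx 26405.0$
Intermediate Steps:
$Q{\left(X,g \right)} = - 4 X$
$O{\left(T,c \right)} = - \frac{c}{56}$ ($O{\left(T,c \right)} = \frac{c}{\left(-4\right) 14} = \frac{c}{-56} = c \left(- \frac{1}{56}\right) = - \frac{c}{56}$)
$26405 - O{\left(-113,1 \cdot 3 \right)} = 26405 - - \frac{1 \cdot 3}{56} = 26405 - \left(- \frac{1}{56}\right) 3 = 26405 - - \frac{3}{56} = 26405 + \frac{3}{56} = \frac{1478683}{56}$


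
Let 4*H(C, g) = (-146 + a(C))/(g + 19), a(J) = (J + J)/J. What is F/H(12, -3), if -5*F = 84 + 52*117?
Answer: 8224/15 ≈ 548.27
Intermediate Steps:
F = -6168/5 (F = -(84 + 52*117)/5 = -(84 + 6084)/5 = -⅕*6168 = -6168/5 ≈ -1233.6)
a(J) = 2 (a(J) = (2*J)/J = 2)
H(C, g) = -36/(19 + g) (H(C, g) = ((-146 + 2)/(g + 19))/4 = (-144/(19 + g))/4 = -36/(19 + g))
F/H(12, -3) = -6168/(5*((-36/(19 - 3)))) = -6168/(5*((-36/16))) = -6168/(5*((-36*1/16))) = -6168/(5*(-9/4)) = -6168/5*(-4/9) = 8224/15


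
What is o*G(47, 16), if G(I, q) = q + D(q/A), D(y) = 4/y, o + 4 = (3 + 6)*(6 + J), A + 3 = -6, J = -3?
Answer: 1265/4 ≈ 316.25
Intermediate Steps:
A = -9 (A = -3 - 6 = -9)
o = 23 (o = -4 + (3 + 6)*(6 - 3) = -4 + 9*3 = -4 + 27 = 23)
G(I, q) = q - 36/q (G(I, q) = q + 4/((q/(-9))) = q + 4/((q*(-1/9))) = q + 4/((-q/9)) = q + 4*(-9/q) = q - 36/q)
o*G(47, 16) = 23*(16 - 36/16) = 23*(16 - 36*1/16) = 23*(16 - 9/4) = 23*(55/4) = 1265/4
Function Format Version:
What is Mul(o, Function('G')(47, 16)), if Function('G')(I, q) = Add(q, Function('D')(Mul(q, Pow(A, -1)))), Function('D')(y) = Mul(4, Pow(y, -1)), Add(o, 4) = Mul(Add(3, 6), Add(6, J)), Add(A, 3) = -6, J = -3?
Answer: Rational(1265, 4) ≈ 316.25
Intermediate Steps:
A = -9 (A = Add(-3, -6) = -9)
o = 23 (o = Add(-4, Mul(Add(3, 6), Add(6, -3))) = Add(-4, Mul(9, 3)) = Add(-4, 27) = 23)
Function('G')(I, q) = Add(q, Mul(-36, Pow(q, -1))) (Function('G')(I, q) = Add(q, Mul(4, Pow(Mul(q, Pow(-9, -1)), -1))) = Add(q, Mul(4, Pow(Mul(q, Rational(-1, 9)), -1))) = Add(q, Mul(4, Pow(Mul(Rational(-1, 9), q), -1))) = Add(q, Mul(4, Mul(-9, Pow(q, -1)))) = Add(q, Mul(-36, Pow(q, -1))))
Mul(o, Function('G')(47, 16)) = Mul(23, Add(16, Mul(-36, Pow(16, -1)))) = Mul(23, Add(16, Mul(-36, Rational(1, 16)))) = Mul(23, Add(16, Rational(-9, 4))) = Mul(23, Rational(55, 4)) = Rational(1265, 4)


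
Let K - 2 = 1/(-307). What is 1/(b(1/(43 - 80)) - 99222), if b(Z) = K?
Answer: -307/30460541 ≈ -1.0079e-5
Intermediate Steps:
K = 613/307 (K = 2 + 1/(-307) = 2 - 1/307 = 613/307 ≈ 1.9967)
b(Z) = 613/307
1/(b(1/(43 - 80)) - 99222) = 1/(613/307 - 99222) = 1/(-30460541/307) = -307/30460541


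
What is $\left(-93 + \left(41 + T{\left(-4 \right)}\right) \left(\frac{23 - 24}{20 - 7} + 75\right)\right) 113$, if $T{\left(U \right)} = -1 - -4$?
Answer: $\frac{4706111}{13} \approx 3.6201 \cdot 10^{5}$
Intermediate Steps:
$T{\left(U \right)} = 3$ ($T{\left(U \right)} = -1 + 4 = 3$)
$\left(-93 + \left(41 + T{\left(-4 \right)}\right) \left(\frac{23 - 24}{20 - 7} + 75\right)\right) 113 = \left(-93 + \left(41 + 3\right) \left(\frac{23 - 24}{20 - 7} + 75\right)\right) 113 = \left(-93 + 44 \left(- \frac{1}{13} + 75\right)\right) 113 = \left(-93 + 44 \cdot \frac{974}{13}\right) 113 = \left(-93 + \frac{42856}{13}\right) 113 = \frac{41647}{13} \cdot 113 = \frac{4706111}{13}$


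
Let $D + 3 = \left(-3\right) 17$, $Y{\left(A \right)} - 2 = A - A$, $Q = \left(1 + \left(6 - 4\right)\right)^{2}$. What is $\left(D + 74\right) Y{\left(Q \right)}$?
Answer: $40$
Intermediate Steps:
$Q = 9$ ($Q = \left(1 + 2\right)^{2} = 3^{2} = 9$)
$Y{\left(A \right)} = 2$ ($Y{\left(A \right)} = 2 + \left(A - A\right) = 2 + 0 = 2$)
$D = -54$ ($D = -3 - 51 = -54$)
$\left(D + 74\right) Y{\left(Q \right)} = \left(-54 + 74\right) 2 = 20 \cdot 2 = 40$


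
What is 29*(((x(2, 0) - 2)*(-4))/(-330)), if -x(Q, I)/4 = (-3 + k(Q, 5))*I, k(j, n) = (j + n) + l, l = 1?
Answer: -116/165 ≈ -0.70303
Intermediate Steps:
k(j, n) = 1 + j + n (k(j, n) = (j + n) + 1 = 1 + j + n)
x(Q, I) = -4*I*(3 + Q) (x(Q, I) = -4*(-3 + (1 + Q + 5))*I = -4*(-3 + (6 + Q))*I = -4*(3 + Q)*I = -4*I*(3 + Q))
29*(((x(2, 0) - 2)*(-4))/(-330)) = 29*(((-4*0*(3 + 2) - 2)*(-4))/(-330)) = 29*(((-4*0*5 - 2)*(-4))*(-1/330)) = 29*(((0 - 2)*(-4))*(-1/330)) = 29*(-2*(-4)*(-1/330)) = 29*(8*(-1/330)) = 29*(-4/165) = -116/165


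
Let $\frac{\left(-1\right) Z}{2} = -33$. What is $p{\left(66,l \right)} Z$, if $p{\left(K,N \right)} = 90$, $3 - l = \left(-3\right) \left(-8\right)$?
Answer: $5940$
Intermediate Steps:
$l = -21$ ($l = 3 - \left(-3\right) \left(-8\right) = 3 - 24 = -21$)
$Z = 66$ ($Z = \left(-2\right) \left(-33\right) = 66$)
$p{\left(66,l \right)} Z = 90 \cdot 66 = 5940$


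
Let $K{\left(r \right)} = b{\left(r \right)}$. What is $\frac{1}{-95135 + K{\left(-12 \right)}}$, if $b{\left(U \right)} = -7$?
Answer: $- \frac{1}{95142} \approx -1.0511 \cdot 10^{-5}$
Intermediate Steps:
$K{\left(r \right)} = -7$
$\frac{1}{-95135 + K{\left(-12 \right)}} = \frac{1}{-95135 - 7} = \frac{1}{-95142} = - \frac{1}{95142}$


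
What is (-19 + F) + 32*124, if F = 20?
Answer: 3969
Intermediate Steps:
(-19 + F) + 32*124 = (-19 + 20) + 32*124 = 1 + 3968 = 3969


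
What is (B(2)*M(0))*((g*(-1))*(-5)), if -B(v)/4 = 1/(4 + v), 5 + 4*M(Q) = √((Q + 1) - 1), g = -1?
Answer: -25/6 ≈ -4.1667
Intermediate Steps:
M(Q) = -5/4 + √Q/4 (M(Q) = -5/4 + √((Q + 1) - 1)/4 = -5/4 + √((1 + Q) - 1)/4 = -5/4 + √Q/4)
B(v) = -4/(4 + v)
(B(2)*M(0))*((g*(-1))*(-5)) = ((-4/(4 + 2))*(-5/4 + √0/4))*(-1*(-1)*(-5)) = ((-4/6)*(-5/4 + (¼)*0))*(1*(-5)) = ((-4*⅙)*(-5/4 + 0))*(-5) = -⅔*(-5/4)*(-5) = (⅚)*(-5) = -25/6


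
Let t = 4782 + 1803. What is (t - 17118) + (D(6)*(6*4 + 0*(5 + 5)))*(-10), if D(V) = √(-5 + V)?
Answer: -10773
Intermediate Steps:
t = 6585
(t - 17118) + (D(6)*(6*4 + 0*(5 + 5)))*(-10) = (6585 - 17118) + (√(-5 + 6)*(6*4 + 0*(5 + 5)))*(-10) = -10533 + (√1*(24 + 0*10))*(-10) = -10533 + (1*(24 + 0))*(-10) = -10533 + (1*24)*(-10) = -10533 + 24*(-10) = -10533 - 240 = -10773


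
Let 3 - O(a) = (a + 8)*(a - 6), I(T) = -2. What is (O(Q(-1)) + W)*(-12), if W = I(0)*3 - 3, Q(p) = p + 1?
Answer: -504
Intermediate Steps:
Q(p) = 1 + p
W = -9 (W = -2*3 - 3 = -6 - 3 = -9)
O(a) = 3 - (-6 + a)*(8 + a) (O(a) = 3 - (a + 8)*(a - 6) = 3 - (8 + a)*(-6 + a) = 3 - (-6 + a)*(8 + a))
(O(Q(-1)) + W)*(-12) = ((51 - (1 - 1)² - 2*(1 - 1)) - 9)*(-12) = ((51 - 1*0² - 2*0) - 9)*(-12) = ((51 - 1*0 + 0) - 9)*(-12) = ((51 + 0 + 0) - 9)*(-12) = (51 - 9)*(-12) = 42*(-12) = -504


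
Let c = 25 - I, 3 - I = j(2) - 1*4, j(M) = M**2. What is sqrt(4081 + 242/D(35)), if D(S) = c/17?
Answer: 2*sqrt(1067) ≈ 65.330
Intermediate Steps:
I = 3 (I = 3 - (2**2 - 1*4) = 3 - (4 - 4) = 3 - 1*0 = 3 + 0 = 3)
c = 22 (c = 25 - 1*3 = 25 - 3 = 22)
D(S) = 22/17
sqrt(4081 + 242/D(35)) = sqrt(4081 + 242/(22/17)) = sqrt(4081 + 242*(17/22)) = sqrt(4081 + 187) = sqrt(4268) = 2*sqrt(1067)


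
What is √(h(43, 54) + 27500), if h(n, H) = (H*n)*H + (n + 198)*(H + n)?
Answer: 3*√19585 ≈ 419.84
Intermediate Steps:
h(n, H) = n*H² + (198 + n)*(H + n)
√(h(43, 54) + 27500) = √((43² + 198*54 + 198*43 + 54*43 + 43*54²) + 27500) = √((1849 + 10692 + 8514 + 2322 + 43*2916) + 27500) = √((1849 + 10692 + 8514 + 2322 + 125388) + 27500) = √(148765 + 27500) = √176265 = 3*√19585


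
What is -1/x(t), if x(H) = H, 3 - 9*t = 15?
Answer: ¾ ≈ 0.75000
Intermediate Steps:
t = -4/3 (t = ⅓ - ⅑*15 = ⅓ - 5/3 = -4/3 ≈ -1.3333)
-1/x(t) = -1/(-4/3) = -1*(-¾) = ¾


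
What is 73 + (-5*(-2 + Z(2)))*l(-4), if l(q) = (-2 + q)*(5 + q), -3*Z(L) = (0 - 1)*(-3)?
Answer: -17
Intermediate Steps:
Z(L) = -1 (Z(L) = -(0 - 1)*(-3)/3 = -(-1)*(-3)/3 = -1/3*3 = -1)
73 + (-5*(-2 + Z(2)))*l(-4) = 73 + (-5*(-2 - 1))*(-10 + (-4)**2 + 3*(-4)) = 73 + (-5*(-3))*(-10 + 16 - 12) = 73 + 15*(-6) = 73 - 90 = -17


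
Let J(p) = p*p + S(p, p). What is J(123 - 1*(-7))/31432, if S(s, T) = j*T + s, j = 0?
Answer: 8515/15716 ≈ 0.54180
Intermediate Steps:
S(s, T) = s (S(s, T) = 0*T + s = 0 + s = s)
J(p) = p + p² (J(p) = p*p + p = p² + p = p + p²)
J(123 - 1*(-7))/31432 = ((123 - 1*(-7))*(1 + (123 - 1*(-7))))/31432 = ((123 + 7)*(1 + (123 + 7)))*(1/31432) = (130*(1 + 130))*(1/31432) = (130*131)*(1/31432) = 17030*(1/31432) = 8515/15716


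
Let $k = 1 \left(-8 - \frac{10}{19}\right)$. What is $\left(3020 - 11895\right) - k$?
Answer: $- \frac{168463}{19} \approx -8866.5$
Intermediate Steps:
$k = - \frac{162}{19}$ ($k = 1 \left(-8 - 10 \cdot \frac{1}{19}\right) = 1 \left(-8 - \frac{10}{19}\right) = 1 \left(- \frac{162}{19}\right) = - \frac{162}{19} \approx -8.5263$)
$\left(3020 - 11895\right) - k = \left(3020 - 11895\right) - - \frac{162}{19} = \left(3020 - 11895\right) + \frac{162}{19} = -8875 + \frac{162}{19} = - \frac{168463}{19}$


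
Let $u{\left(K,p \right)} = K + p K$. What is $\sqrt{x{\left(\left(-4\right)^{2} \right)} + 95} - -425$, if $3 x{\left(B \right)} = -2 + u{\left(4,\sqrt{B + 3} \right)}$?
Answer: $425 + \frac{\sqrt{861 + 12 \sqrt{19}}}{3} \approx 435.07$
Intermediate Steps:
$u{\left(K,p \right)} = K + K p$
$x{\left(B \right)} = \frac{2}{3} + \frac{4 \sqrt{3 + B}}{3}$ ($x{\left(B \right)} = \frac{-2 + 4 \left(1 + \sqrt{B + 3}\right)}{3} = \frac{-2 + 4 \left(1 + \sqrt{3 + B}\right)}{3} = \frac{-2 + \left(4 + 4 \sqrt{3 + B}\right)}{3} = \frac{2 + 4 \sqrt{3 + B}}{3} = \frac{2}{3} + \frac{4 \sqrt{3 + B}}{3}$)
$\sqrt{x{\left(\left(-4\right)^{2} \right)} + 95} - -425 = \sqrt{\left(\frac{2}{3} + \frac{4 \sqrt{3 + \left(-4\right)^{2}}}{3}\right) + 95} - -425 = \sqrt{\left(\frac{2}{3} + \frac{4 \sqrt{3 + 16}}{3}\right) + 95} + 425 = \sqrt{\left(\frac{2}{3} + \frac{4 \sqrt{19}}{3}\right) + 95} + 425 = \sqrt{\frac{287}{3} + \frac{4 \sqrt{19}}{3}} + 425 = 425 + \sqrt{\frac{287}{3} + \frac{4 \sqrt{19}}{3}}$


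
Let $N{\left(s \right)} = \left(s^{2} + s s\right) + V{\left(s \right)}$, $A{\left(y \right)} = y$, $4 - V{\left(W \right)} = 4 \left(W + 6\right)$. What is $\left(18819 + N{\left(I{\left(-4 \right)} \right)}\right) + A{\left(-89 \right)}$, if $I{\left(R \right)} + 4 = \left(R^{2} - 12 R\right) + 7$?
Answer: $27420$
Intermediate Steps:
$V{\left(W \right)} = -20 - 4 W$ ($V{\left(W \right)} = 4 - 4 \left(W + 6\right) = 4 - 4 \left(6 + W\right) = 4 - \left(24 + 4 W\right) = -20 - 4 W$)
$I{\left(R \right)} = 3 + R^{2} - 12 R$ ($I{\left(R \right)} = -4 + \left(\left(R^{2} - 12 R\right) + 7\right) = -4 + \left(7 + R^{2} - 12 R\right) = 3 + R^{2} - 12 R$)
$N{\left(s \right)} = -20 - 4 s + 2 s^{2}$ ($N{\left(s \right)} = \left(s^{2} + s s\right) - \left(20 + 4 s\right) = \left(s^{2} + s^{2}\right) - \left(20 + 4 s\right) = 2 s^{2} - \left(20 + 4 s\right) = -20 - 4 s + 2 s^{2}$)
$\left(18819 + N{\left(I{\left(-4 \right)} \right)}\right) + A{\left(-89 \right)} = \left(18819 - \left(20 - 2 \left(3 + \left(-4\right)^{2} - -48\right)^{2} + 4 \left(3 + \left(-4\right)^{2} - -48\right)\right)\right) - 89 = \left(18819 - \left(20 - 2 \left(3 + 16 + 48\right)^{2} + 4 \left(3 + 16 + 48\right)\right)\right) - 89 = \left(18819 - \left(288 - 8978\right)\right) - 89 = \left(18819 - -8690\right) - 89 = \left(18819 + 8690\right) - 89 = 27509 - 89 = 27420$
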